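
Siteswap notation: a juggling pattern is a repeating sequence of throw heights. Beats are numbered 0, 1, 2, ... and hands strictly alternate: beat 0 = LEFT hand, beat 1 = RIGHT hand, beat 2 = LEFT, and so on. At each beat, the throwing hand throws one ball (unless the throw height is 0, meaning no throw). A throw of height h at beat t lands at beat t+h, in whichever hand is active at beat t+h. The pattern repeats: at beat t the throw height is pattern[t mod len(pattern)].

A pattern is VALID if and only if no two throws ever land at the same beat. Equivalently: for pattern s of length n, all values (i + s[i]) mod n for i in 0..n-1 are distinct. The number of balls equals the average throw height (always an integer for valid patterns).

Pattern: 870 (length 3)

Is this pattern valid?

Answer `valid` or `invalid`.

Answer: invalid

Derivation:
i=0: (i + s[i]) mod n = (0 + 8) mod 3 = 2
i=1: (i + s[i]) mod n = (1 + 7) mod 3 = 2
i=2: (i + s[i]) mod n = (2 + 0) mod 3 = 2
Residues: [2, 2, 2], distinct: False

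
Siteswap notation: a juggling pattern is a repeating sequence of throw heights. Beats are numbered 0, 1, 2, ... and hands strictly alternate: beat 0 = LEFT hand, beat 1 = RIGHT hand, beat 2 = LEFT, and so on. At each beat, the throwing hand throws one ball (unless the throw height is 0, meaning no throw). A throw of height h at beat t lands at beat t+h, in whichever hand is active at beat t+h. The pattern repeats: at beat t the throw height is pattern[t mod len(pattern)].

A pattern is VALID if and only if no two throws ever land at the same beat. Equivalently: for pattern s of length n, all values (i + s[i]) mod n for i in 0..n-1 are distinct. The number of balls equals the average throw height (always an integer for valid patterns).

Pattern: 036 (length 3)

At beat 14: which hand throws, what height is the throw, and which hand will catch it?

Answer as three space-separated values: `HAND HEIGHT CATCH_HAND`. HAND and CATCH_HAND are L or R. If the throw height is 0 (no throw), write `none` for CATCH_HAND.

Beat 14: 14 mod 2 = 0, so hand = L
Throw height = pattern[14 mod 3] = pattern[2] = 6
Lands at beat 14+6=20, 20 mod 2 = 0, so catch hand = L

Answer: L 6 L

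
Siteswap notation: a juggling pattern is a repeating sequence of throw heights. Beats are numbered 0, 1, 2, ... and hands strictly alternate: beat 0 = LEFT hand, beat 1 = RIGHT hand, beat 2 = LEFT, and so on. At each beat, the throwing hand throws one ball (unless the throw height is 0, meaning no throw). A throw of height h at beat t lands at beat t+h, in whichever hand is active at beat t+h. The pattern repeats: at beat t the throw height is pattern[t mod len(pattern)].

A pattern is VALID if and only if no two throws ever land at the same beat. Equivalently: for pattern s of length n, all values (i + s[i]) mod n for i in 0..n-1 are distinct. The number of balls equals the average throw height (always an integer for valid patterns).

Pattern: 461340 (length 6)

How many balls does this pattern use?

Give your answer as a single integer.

Answer: 3

Derivation:
Pattern = [4, 6, 1, 3, 4, 0], length n = 6
  position 0: throw height = 4, running sum = 4
  position 1: throw height = 6, running sum = 10
  position 2: throw height = 1, running sum = 11
  position 3: throw height = 3, running sum = 14
  position 4: throw height = 4, running sum = 18
  position 5: throw height = 0, running sum = 18
Total sum = 18; balls = sum / n = 18 / 6 = 3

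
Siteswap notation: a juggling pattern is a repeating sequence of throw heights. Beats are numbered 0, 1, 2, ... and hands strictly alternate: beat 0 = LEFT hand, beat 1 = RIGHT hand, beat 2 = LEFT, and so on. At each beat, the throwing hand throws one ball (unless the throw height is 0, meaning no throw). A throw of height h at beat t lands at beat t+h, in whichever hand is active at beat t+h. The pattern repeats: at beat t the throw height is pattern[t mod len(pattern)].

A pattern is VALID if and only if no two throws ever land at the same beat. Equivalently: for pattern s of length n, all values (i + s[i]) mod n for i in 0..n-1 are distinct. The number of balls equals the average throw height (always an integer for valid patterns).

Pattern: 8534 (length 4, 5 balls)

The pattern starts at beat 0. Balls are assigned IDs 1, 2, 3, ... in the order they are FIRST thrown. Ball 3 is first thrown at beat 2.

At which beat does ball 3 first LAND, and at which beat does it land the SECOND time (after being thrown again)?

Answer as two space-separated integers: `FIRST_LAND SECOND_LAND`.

Beat 0 (L): throw ball1 h=8 -> lands@8:L; in-air after throw: [b1@8:L]
Beat 1 (R): throw ball2 h=5 -> lands@6:L; in-air after throw: [b2@6:L b1@8:L]
Beat 2 (L): throw ball3 h=3 -> lands@5:R; in-air after throw: [b3@5:R b2@6:L b1@8:L]
Beat 3 (R): throw ball4 h=4 -> lands@7:R; in-air after throw: [b3@5:R b2@6:L b4@7:R b1@8:L]
Beat 4 (L): throw ball5 h=8 -> lands@12:L; in-air after throw: [b3@5:R b2@6:L b4@7:R b1@8:L b5@12:L]
Beat 5 (R): throw ball3 h=5 -> lands@10:L; in-air after throw: [b2@6:L b4@7:R b1@8:L b3@10:L b5@12:L]
Beat 6 (L): throw ball2 h=3 -> lands@9:R; in-air after throw: [b4@7:R b1@8:L b2@9:R b3@10:L b5@12:L]
Beat 7 (R): throw ball4 h=4 -> lands@11:R; in-air after throw: [b1@8:L b2@9:R b3@10:L b4@11:R b5@12:L]
Beat 8 (L): throw ball1 h=8 -> lands@16:L; in-air after throw: [b2@9:R b3@10:L b4@11:R b5@12:L b1@16:L]
Beat 9 (R): throw ball2 h=5 -> lands@14:L; in-air after throw: [b3@10:L b4@11:R b5@12:L b2@14:L b1@16:L]
Beat 10 (L): throw ball3 h=3 -> lands@13:R; in-air after throw: [b4@11:R b5@12:L b3@13:R b2@14:L b1@16:L]
Ball 3: thrown@2 h=3 -> first land @5; rethrown@5 h=5 -> second land @10

Answer: 5 10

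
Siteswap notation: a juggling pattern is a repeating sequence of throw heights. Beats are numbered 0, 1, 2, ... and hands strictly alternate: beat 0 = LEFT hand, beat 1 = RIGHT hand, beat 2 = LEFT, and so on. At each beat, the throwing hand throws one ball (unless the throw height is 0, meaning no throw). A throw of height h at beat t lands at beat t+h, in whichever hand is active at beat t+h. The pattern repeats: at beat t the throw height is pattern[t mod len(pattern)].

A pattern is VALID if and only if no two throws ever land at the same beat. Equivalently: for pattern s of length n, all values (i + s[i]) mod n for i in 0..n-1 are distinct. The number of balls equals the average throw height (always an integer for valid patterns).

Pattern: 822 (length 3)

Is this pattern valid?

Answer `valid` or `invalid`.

i=0: (i + s[i]) mod n = (0 + 8) mod 3 = 2
i=1: (i + s[i]) mod n = (1 + 2) mod 3 = 0
i=2: (i + s[i]) mod n = (2 + 2) mod 3 = 1
Residues: [2, 0, 1], distinct: True

Answer: valid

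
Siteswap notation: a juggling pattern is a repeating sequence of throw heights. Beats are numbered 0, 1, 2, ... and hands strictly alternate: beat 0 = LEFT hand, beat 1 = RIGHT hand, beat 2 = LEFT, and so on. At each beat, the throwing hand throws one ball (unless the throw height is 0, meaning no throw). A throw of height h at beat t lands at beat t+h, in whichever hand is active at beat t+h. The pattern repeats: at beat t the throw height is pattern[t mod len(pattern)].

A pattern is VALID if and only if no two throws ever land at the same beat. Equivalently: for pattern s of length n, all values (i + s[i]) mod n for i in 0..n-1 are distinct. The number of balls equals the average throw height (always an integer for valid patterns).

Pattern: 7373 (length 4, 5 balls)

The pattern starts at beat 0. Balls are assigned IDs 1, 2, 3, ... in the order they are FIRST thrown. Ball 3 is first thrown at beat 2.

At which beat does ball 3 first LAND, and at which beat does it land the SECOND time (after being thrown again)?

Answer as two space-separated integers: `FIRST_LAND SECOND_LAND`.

Answer: 9 12

Derivation:
Beat 0 (L): throw ball1 h=7 -> lands@7:R; in-air after throw: [b1@7:R]
Beat 1 (R): throw ball2 h=3 -> lands@4:L; in-air after throw: [b2@4:L b1@7:R]
Beat 2 (L): throw ball3 h=7 -> lands@9:R; in-air after throw: [b2@4:L b1@7:R b3@9:R]
Beat 3 (R): throw ball4 h=3 -> lands@6:L; in-air after throw: [b2@4:L b4@6:L b1@7:R b3@9:R]
Beat 4 (L): throw ball2 h=7 -> lands@11:R; in-air after throw: [b4@6:L b1@7:R b3@9:R b2@11:R]
Beat 5 (R): throw ball5 h=3 -> lands@8:L; in-air after throw: [b4@6:L b1@7:R b5@8:L b3@9:R b2@11:R]
Beat 6 (L): throw ball4 h=7 -> lands@13:R; in-air after throw: [b1@7:R b5@8:L b3@9:R b2@11:R b4@13:R]
Beat 7 (R): throw ball1 h=3 -> lands@10:L; in-air after throw: [b5@8:L b3@9:R b1@10:L b2@11:R b4@13:R]
Beat 8 (L): throw ball5 h=7 -> lands@15:R; in-air after throw: [b3@9:R b1@10:L b2@11:R b4@13:R b5@15:R]
Beat 9 (R): throw ball3 h=3 -> lands@12:L; in-air after throw: [b1@10:L b2@11:R b3@12:L b4@13:R b5@15:R]
Beat 10 (L): throw ball1 h=7 -> lands@17:R; in-air after throw: [b2@11:R b3@12:L b4@13:R b5@15:R b1@17:R]
Beat 11 (R): throw ball2 h=3 -> lands@14:L; in-air after throw: [b3@12:L b4@13:R b2@14:L b5@15:R b1@17:R]
Beat 12 (L): throw ball3 h=7 -> lands@19:R; in-air after throw: [b4@13:R b2@14:L b5@15:R b1@17:R b3@19:R]
Ball 3: thrown@2 h=7 -> first land @9; rethrown@9 h=3 -> second land @12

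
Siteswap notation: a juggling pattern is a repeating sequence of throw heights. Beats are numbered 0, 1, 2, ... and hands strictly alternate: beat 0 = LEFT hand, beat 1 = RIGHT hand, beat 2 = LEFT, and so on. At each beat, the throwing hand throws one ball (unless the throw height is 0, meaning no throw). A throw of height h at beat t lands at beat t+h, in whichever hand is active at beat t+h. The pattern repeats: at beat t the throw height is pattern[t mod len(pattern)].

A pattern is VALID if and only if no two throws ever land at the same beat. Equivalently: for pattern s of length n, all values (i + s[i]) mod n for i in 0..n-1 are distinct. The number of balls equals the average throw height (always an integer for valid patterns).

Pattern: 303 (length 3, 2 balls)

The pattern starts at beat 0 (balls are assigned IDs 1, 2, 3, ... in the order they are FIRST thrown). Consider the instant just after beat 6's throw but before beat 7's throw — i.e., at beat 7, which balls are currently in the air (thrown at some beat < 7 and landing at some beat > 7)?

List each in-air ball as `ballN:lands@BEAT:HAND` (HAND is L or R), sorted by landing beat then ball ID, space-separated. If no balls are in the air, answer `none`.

Beat 0 (L): throw ball1 h=3 -> lands@3:R; in-air after throw: [b1@3:R]
Beat 2 (L): throw ball2 h=3 -> lands@5:R; in-air after throw: [b1@3:R b2@5:R]
Beat 3 (R): throw ball1 h=3 -> lands@6:L; in-air after throw: [b2@5:R b1@6:L]
Beat 5 (R): throw ball2 h=3 -> lands@8:L; in-air after throw: [b1@6:L b2@8:L]
Beat 6 (L): throw ball1 h=3 -> lands@9:R; in-air after throw: [b2@8:L b1@9:R]

Answer: ball2:lands@8:L ball1:lands@9:R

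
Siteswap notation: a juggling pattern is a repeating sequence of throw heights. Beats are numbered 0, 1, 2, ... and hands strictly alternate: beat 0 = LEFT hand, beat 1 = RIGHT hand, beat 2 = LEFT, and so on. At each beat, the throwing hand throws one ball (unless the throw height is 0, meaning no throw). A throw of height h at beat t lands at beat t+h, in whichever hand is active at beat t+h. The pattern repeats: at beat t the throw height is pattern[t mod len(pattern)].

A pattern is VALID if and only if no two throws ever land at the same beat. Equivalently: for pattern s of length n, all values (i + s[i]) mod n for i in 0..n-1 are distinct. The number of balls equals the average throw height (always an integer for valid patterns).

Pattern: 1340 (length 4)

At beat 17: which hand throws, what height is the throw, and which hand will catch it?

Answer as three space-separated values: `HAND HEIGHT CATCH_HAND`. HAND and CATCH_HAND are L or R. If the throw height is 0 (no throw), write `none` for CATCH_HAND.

Answer: R 3 L

Derivation:
Beat 17: 17 mod 2 = 1, so hand = R
Throw height = pattern[17 mod 4] = pattern[1] = 3
Lands at beat 17+3=20, 20 mod 2 = 0, so catch hand = L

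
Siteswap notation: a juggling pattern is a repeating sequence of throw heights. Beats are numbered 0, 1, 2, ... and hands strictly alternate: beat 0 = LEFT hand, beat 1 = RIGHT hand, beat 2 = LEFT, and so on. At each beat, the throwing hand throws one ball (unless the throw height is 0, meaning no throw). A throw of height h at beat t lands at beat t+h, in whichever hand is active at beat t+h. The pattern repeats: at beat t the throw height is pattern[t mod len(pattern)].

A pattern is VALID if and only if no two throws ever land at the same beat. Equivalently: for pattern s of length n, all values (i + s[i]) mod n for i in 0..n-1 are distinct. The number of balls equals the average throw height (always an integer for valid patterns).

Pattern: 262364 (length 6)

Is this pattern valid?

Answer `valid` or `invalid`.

Answer: invalid

Derivation:
i=0: (i + s[i]) mod n = (0 + 2) mod 6 = 2
i=1: (i + s[i]) mod n = (1 + 6) mod 6 = 1
i=2: (i + s[i]) mod n = (2 + 2) mod 6 = 4
i=3: (i + s[i]) mod n = (3 + 3) mod 6 = 0
i=4: (i + s[i]) mod n = (4 + 6) mod 6 = 4
i=5: (i + s[i]) mod n = (5 + 4) mod 6 = 3
Residues: [2, 1, 4, 0, 4, 3], distinct: False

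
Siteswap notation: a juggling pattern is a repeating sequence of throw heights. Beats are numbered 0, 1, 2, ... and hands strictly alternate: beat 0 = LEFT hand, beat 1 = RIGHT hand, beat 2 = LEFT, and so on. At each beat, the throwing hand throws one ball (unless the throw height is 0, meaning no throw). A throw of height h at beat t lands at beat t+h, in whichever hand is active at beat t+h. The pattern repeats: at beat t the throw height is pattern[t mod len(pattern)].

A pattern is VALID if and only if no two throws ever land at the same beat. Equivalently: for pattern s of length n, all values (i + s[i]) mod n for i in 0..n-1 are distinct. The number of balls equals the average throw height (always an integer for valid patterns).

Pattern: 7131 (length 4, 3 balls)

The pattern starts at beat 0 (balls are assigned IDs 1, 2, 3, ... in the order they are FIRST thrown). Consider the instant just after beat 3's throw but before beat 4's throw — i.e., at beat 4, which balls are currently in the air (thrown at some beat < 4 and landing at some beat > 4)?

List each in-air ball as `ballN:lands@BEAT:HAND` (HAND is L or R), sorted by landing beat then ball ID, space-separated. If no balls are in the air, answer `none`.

Beat 0 (L): throw ball1 h=7 -> lands@7:R; in-air after throw: [b1@7:R]
Beat 1 (R): throw ball2 h=1 -> lands@2:L; in-air after throw: [b2@2:L b1@7:R]
Beat 2 (L): throw ball2 h=3 -> lands@5:R; in-air after throw: [b2@5:R b1@7:R]
Beat 3 (R): throw ball3 h=1 -> lands@4:L; in-air after throw: [b3@4:L b2@5:R b1@7:R]
Beat 4 (L): throw ball3 h=7 -> lands@11:R; in-air after throw: [b2@5:R b1@7:R b3@11:R]

Answer: ball2:lands@5:R ball1:lands@7:R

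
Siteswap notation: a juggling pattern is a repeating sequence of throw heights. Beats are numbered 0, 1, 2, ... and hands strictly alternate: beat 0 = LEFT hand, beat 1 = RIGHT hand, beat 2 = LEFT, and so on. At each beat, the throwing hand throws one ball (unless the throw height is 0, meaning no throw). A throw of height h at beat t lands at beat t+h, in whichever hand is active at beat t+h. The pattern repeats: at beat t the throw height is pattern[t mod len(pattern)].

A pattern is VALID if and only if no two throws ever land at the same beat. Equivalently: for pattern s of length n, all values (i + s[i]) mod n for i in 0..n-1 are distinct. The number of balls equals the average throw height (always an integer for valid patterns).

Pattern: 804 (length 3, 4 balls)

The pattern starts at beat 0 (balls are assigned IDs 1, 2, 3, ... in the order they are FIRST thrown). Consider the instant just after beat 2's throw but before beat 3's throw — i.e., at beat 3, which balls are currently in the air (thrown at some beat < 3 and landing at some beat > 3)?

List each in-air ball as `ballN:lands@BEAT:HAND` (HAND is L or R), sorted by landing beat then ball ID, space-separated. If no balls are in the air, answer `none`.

Beat 0 (L): throw ball1 h=8 -> lands@8:L; in-air after throw: [b1@8:L]
Beat 2 (L): throw ball2 h=4 -> lands@6:L; in-air after throw: [b2@6:L b1@8:L]
Beat 3 (R): throw ball3 h=8 -> lands@11:R; in-air after throw: [b2@6:L b1@8:L b3@11:R]

Answer: ball2:lands@6:L ball1:lands@8:L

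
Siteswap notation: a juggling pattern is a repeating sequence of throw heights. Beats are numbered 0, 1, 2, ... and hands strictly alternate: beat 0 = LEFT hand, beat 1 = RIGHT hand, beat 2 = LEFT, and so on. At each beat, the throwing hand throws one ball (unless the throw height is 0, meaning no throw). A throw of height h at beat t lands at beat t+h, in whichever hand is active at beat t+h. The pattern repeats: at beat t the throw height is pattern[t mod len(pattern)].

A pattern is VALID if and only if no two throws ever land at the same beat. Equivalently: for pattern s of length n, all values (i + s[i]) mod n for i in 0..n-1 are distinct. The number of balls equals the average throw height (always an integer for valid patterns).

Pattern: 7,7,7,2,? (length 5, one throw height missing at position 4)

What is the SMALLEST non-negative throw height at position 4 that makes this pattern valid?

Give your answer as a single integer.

Answer: 2

Derivation:
i=0: (0 + 7) mod 5 = 2
i=1: (1 + 7) mod 5 = 3
i=2: (2 + 7) mod 5 = 4
i=3: (3 + 2) mod 5 = 0
i=4: s[i]=? (unknown)
Known residues: [0, 2, 3, 4]; need a permutation of 0..4, so missing residue r = 1
Need (4 + s) mod 5 = 1; smallest s = (1 - 4) mod 5 = 2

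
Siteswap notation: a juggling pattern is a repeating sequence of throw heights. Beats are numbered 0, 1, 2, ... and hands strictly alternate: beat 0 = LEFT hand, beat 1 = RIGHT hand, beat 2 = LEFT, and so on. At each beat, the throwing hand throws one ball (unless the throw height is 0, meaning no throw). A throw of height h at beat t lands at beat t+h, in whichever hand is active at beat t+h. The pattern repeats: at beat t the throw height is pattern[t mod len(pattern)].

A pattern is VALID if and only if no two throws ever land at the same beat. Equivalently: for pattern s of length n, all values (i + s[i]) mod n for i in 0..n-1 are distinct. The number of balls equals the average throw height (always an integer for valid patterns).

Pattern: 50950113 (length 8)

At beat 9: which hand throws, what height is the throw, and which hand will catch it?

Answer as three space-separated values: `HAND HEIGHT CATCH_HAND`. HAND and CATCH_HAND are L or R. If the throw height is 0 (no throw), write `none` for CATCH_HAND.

Answer: R 0 none

Derivation:
Beat 9: 9 mod 2 = 1, so hand = R
Throw height = pattern[9 mod 8] = pattern[1] = 0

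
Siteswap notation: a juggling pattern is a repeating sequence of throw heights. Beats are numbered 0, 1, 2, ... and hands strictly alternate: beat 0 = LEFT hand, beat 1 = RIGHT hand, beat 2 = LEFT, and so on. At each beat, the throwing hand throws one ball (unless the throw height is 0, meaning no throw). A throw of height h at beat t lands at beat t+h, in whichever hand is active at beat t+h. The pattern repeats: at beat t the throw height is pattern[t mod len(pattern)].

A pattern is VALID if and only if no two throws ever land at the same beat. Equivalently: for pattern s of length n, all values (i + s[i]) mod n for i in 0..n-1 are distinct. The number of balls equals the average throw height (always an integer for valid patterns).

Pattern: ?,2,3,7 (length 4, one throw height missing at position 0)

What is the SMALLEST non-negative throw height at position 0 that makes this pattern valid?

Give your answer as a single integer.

i=0: s[i]=? (unknown)
i=1: (1 + 2) mod 4 = 3
i=2: (2 + 3) mod 4 = 1
i=3: (3 + 7) mod 4 = 2
Known residues: [1, 2, 3]; need a permutation of 0..3, so missing residue r = 0
Need (0 + s) mod 4 = 0; smallest s = (0 - 0) mod 4 = 0

Answer: 0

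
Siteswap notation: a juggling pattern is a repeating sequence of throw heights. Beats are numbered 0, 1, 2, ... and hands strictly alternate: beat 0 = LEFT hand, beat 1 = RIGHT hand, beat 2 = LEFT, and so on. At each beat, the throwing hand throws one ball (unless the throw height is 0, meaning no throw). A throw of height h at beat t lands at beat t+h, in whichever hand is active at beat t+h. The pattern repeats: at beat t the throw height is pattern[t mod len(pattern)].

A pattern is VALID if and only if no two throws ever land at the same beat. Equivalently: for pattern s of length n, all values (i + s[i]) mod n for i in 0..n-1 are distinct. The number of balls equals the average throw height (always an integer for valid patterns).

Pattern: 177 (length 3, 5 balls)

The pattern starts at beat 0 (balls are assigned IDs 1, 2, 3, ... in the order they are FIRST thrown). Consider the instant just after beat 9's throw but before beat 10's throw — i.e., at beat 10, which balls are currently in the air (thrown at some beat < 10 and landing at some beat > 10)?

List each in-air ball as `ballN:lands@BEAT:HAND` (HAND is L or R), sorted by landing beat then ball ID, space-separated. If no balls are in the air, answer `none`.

Beat 0 (L): throw ball1 h=1 -> lands@1:R; in-air after throw: [b1@1:R]
Beat 1 (R): throw ball1 h=7 -> lands@8:L; in-air after throw: [b1@8:L]
Beat 2 (L): throw ball2 h=7 -> lands@9:R; in-air after throw: [b1@8:L b2@9:R]
Beat 3 (R): throw ball3 h=1 -> lands@4:L; in-air after throw: [b3@4:L b1@8:L b2@9:R]
Beat 4 (L): throw ball3 h=7 -> lands@11:R; in-air after throw: [b1@8:L b2@9:R b3@11:R]
Beat 5 (R): throw ball4 h=7 -> lands@12:L; in-air after throw: [b1@8:L b2@9:R b3@11:R b4@12:L]
Beat 6 (L): throw ball5 h=1 -> lands@7:R; in-air after throw: [b5@7:R b1@8:L b2@9:R b3@11:R b4@12:L]
Beat 7 (R): throw ball5 h=7 -> lands@14:L; in-air after throw: [b1@8:L b2@9:R b3@11:R b4@12:L b5@14:L]
Beat 8 (L): throw ball1 h=7 -> lands@15:R; in-air after throw: [b2@9:R b3@11:R b4@12:L b5@14:L b1@15:R]
Beat 9 (R): throw ball2 h=1 -> lands@10:L; in-air after throw: [b2@10:L b3@11:R b4@12:L b5@14:L b1@15:R]
Beat 10 (L): throw ball2 h=7 -> lands@17:R; in-air after throw: [b3@11:R b4@12:L b5@14:L b1@15:R b2@17:R]

Answer: ball3:lands@11:R ball4:lands@12:L ball5:lands@14:L ball1:lands@15:R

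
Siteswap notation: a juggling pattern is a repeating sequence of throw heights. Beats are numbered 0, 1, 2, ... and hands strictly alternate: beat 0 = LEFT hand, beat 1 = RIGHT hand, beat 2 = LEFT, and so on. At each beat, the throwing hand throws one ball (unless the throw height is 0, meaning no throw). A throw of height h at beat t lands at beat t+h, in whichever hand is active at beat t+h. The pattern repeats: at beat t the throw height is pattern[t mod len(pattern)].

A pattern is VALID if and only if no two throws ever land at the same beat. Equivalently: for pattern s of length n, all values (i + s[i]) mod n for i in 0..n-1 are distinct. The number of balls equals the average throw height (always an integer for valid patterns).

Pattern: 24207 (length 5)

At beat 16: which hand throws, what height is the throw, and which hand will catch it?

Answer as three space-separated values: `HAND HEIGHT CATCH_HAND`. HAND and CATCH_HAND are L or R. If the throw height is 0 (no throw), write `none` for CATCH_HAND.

Answer: L 4 L

Derivation:
Beat 16: 16 mod 2 = 0, so hand = L
Throw height = pattern[16 mod 5] = pattern[1] = 4
Lands at beat 16+4=20, 20 mod 2 = 0, so catch hand = L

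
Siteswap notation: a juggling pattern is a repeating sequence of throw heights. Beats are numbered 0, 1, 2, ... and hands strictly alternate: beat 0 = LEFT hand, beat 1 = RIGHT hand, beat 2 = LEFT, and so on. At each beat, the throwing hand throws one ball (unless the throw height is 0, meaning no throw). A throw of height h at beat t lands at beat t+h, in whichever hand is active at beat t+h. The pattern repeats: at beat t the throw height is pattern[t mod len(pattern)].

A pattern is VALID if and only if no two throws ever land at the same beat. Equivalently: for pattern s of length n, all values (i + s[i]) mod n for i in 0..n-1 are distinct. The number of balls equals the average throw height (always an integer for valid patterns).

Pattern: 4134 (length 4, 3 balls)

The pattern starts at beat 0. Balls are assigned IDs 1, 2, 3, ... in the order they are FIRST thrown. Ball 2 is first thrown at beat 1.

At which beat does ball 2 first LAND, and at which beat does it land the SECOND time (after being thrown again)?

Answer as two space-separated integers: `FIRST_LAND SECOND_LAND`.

Answer: 2 5

Derivation:
Beat 0 (L): throw ball1 h=4 -> lands@4:L; in-air after throw: [b1@4:L]
Beat 1 (R): throw ball2 h=1 -> lands@2:L; in-air after throw: [b2@2:L b1@4:L]
Beat 2 (L): throw ball2 h=3 -> lands@5:R; in-air after throw: [b1@4:L b2@5:R]
Beat 3 (R): throw ball3 h=4 -> lands@7:R; in-air after throw: [b1@4:L b2@5:R b3@7:R]
Beat 4 (L): throw ball1 h=4 -> lands@8:L; in-air after throw: [b2@5:R b3@7:R b1@8:L]
Beat 5 (R): throw ball2 h=1 -> lands@6:L; in-air after throw: [b2@6:L b3@7:R b1@8:L]
Ball 2: thrown@1 h=1 -> first land @2; rethrown@2 h=3 -> second land @5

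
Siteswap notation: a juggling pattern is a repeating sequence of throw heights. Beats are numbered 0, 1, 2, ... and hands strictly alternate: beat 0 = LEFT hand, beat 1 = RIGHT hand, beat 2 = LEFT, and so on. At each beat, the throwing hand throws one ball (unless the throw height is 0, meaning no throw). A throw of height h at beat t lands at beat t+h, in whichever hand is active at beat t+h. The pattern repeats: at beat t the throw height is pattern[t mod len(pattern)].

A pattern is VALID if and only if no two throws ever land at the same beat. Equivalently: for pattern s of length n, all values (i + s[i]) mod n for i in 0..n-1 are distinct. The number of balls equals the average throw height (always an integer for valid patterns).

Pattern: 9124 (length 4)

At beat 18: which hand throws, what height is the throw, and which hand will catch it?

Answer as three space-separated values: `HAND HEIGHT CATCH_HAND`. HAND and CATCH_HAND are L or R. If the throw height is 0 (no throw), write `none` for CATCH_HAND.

Beat 18: 18 mod 2 = 0, so hand = L
Throw height = pattern[18 mod 4] = pattern[2] = 2
Lands at beat 18+2=20, 20 mod 2 = 0, so catch hand = L

Answer: L 2 L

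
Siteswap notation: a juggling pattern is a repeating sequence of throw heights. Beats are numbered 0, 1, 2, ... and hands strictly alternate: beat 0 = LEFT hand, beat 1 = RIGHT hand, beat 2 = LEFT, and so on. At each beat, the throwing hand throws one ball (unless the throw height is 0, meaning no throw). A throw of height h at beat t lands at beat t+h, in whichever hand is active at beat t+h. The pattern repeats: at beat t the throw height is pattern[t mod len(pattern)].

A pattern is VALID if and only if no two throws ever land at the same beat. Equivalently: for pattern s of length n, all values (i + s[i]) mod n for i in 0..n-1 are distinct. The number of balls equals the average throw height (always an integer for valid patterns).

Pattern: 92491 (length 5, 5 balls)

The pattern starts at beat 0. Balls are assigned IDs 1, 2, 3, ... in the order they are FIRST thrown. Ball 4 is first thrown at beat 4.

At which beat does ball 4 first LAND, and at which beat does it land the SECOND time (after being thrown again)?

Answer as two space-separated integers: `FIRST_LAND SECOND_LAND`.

Answer: 5 14

Derivation:
Beat 0 (L): throw ball1 h=9 -> lands@9:R; in-air after throw: [b1@9:R]
Beat 1 (R): throw ball2 h=2 -> lands@3:R; in-air after throw: [b2@3:R b1@9:R]
Beat 2 (L): throw ball3 h=4 -> lands@6:L; in-air after throw: [b2@3:R b3@6:L b1@9:R]
Beat 3 (R): throw ball2 h=9 -> lands@12:L; in-air after throw: [b3@6:L b1@9:R b2@12:L]
Beat 4 (L): throw ball4 h=1 -> lands@5:R; in-air after throw: [b4@5:R b3@6:L b1@9:R b2@12:L]
Beat 5 (R): throw ball4 h=9 -> lands@14:L; in-air after throw: [b3@6:L b1@9:R b2@12:L b4@14:L]
Beat 6 (L): throw ball3 h=2 -> lands@8:L; in-air after throw: [b3@8:L b1@9:R b2@12:L b4@14:L]
Beat 7 (R): throw ball5 h=4 -> lands@11:R; in-air after throw: [b3@8:L b1@9:R b5@11:R b2@12:L b4@14:L]
Beat 8 (L): throw ball3 h=9 -> lands@17:R; in-air after throw: [b1@9:R b5@11:R b2@12:L b4@14:L b3@17:R]
Beat 9 (R): throw ball1 h=1 -> lands@10:L; in-air after throw: [b1@10:L b5@11:R b2@12:L b4@14:L b3@17:R]
Beat 10 (L): throw ball1 h=9 -> lands@19:R; in-air after throw: [b5@11:R b2@12:L b4@14:L b3@17:R b1@19:R]
Beat 11 (R): throw ball5 h=2 -> lands@13:R; in-air after throw: [b2@12:L b5@13:R b4@14:L b3@17:R b1@19:R]
Beat 12 (L): throw ball2 h=4 -> lands@16:L; in-air after throw: [b5@13:R b4@14:L b2@16:L b3@17:R b1@19:R]
Beat 13 (R): throw ball5 h=9 -> lands@22:L; in-air after throw: [b4@14:L b2@16:L b3@17:R b1@19:R b5@22:L]
Beat 14 (L): throw ball4 h=1 -> lands@15:R; in-air after throw: [b4@15:R b2@16:L b3@17:R b1@19:R b5@22:L]
Ball 4: thrown@4 h=1 -> first land @5; rethrown@5 h=9 -> second land @14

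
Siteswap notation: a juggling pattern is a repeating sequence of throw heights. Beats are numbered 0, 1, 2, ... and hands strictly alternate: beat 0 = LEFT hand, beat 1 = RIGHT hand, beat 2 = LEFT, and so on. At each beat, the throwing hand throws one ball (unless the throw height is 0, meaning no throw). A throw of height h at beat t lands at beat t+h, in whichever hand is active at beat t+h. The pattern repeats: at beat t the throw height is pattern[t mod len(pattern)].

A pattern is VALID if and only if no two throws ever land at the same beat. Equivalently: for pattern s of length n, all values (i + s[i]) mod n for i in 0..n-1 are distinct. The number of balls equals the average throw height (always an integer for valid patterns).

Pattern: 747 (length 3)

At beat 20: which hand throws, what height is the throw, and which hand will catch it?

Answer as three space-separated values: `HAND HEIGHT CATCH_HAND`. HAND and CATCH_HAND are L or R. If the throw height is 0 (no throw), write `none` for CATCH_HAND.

Answer: L 7 R

Derivation:
Beat 20: 20 mod 2 = 0, so hand = L
Throw height = pattern[20 mod 3] = pattern[2] = 7
Lands at beat 20+7=27, 27 mod 2 = 1, so catch hand = R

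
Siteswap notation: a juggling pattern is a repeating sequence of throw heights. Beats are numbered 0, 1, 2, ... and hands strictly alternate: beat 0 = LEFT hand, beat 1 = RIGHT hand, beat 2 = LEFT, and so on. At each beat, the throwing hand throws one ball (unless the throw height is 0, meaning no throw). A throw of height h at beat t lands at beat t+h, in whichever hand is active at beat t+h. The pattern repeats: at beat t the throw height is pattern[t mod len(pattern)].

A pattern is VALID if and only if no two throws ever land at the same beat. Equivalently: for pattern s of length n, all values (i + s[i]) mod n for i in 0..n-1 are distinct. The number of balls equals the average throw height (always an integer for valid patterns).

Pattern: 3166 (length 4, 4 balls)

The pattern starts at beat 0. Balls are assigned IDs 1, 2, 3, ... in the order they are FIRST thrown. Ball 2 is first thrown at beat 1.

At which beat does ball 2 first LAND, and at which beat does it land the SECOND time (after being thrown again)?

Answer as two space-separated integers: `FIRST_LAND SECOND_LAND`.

Beat 0 (L): throw ball1 h=3 -> lands@3:R; in-air after throw: [b1@3:R]
Beat 1 (R): throw ball2 h=1 -> lands@2:L; in-air after throw: [b2@2:L b1@3:R]
Beat 2 (L): throw ball2 h=6 -> lands@8:L; in-air after throw: [b1@3:R b2@8:L]
Beat 3 (R): throw ball1 h=6 -> lands@9:R; in-air after throw: [b2@8:L b1@9:R]
Beat 4 (L): throw ball3 h=3 -> lands@7:R; in-air after throw: [b3@7:R b2@8:L b1@9:R]
Beat 5 (R): throw ball4 h=1 -> lands@6:L; in-air after throw: [b4@6:L b3@7:R b2@8:L b1@9:R]
Beat 6 (L): throw ball4 h=6 -> lands@12:L; in-air after throw: [b3@7:R b2@8:L b1@9:R b4@12:L]
Beat 7 (R): throw ball3 h=6 -> lands@13:R; in-air after throw: [b2@8:L b1@9:R b4@12:L b3@13:R]
Beat 8 (L): throw ball2 h=3 -> lands@11:R; in-air after throw: [b1@9:R b2@11:R b4@12:L b3@13:R]
Ball 2: thrown@1 h=1 -> first land @2; rethrown@2 h=6 -> second land @8

Answer: 2 8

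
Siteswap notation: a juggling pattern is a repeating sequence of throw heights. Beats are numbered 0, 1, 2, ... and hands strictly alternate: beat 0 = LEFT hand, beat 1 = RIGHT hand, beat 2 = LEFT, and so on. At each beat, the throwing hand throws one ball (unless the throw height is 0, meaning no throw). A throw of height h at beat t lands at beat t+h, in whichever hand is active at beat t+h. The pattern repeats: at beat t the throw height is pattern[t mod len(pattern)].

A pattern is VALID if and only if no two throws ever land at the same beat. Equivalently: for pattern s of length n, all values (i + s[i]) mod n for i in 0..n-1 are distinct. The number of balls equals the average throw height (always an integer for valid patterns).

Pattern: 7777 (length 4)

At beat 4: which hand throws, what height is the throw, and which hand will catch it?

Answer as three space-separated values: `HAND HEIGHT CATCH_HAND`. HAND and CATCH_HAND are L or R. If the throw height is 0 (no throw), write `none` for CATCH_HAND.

Beat 4: 4 mod 2 = 0, so hand = L
Throw height = pattern[4 mod 4] = pattern[0] = 7
Lands at beat 4+7=11, 11 mod 2 = 1, so catch hand = R

Answer: L 7 R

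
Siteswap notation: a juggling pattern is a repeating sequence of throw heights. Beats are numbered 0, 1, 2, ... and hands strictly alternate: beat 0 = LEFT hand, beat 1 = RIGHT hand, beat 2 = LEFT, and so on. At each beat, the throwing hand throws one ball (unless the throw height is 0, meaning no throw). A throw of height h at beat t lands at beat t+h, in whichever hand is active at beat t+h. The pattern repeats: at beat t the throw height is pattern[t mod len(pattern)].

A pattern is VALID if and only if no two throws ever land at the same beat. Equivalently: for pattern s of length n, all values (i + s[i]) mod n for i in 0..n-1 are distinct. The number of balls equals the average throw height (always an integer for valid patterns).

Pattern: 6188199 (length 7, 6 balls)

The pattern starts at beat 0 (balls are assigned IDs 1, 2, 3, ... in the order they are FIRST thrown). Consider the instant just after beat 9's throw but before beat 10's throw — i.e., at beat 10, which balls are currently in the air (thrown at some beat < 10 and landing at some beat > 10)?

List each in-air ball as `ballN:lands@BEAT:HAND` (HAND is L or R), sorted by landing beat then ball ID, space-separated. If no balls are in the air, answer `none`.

Beat 0 (L): throw ball1 h=6 -> lands@6:L; in-air after throw: [b1@6:L]
Beat 1 (R): throw ball2 h=1 -> lands@2:L; in-air after throw: [b2@2:L b1@6:L]
Beat 2 (L): throw ball2 h=8 -> lands@10:L; in-air after throw: [b1@6:L b2@10:L]
Beat 3 (R): throw ball3 h=8 -> lands@11:R; in-air after throw: [b1@6:L b2@10:L b3@11:R]
Beat 4 (L): throw ball4 h=1 -> lands@5:R; in-air after throw: [b4@5:R b1@6:L b2@10:L b3@11:R]
Beat 5 (R): throw ball4 h=9 -> lands@14:L; in-air after throw: [b1@6:L b2@10:L b3@11:R b4@14:L]
Beat 6 (L): throw ball1 h=9 -> lands@15:R; in-air after throw: [b2@10:L b3@11:R b4@14:L b1@15:R]
Beat 7 (R): throw ball5 h=6 -> lands@13:R; in-air after throw: [b2@10:L b3@11:R b5@13:R b4@14:L b1@15:R]
Beat 8 (L): throw ball6 h=1 -> lands@9:R; in-air after throw: [b6@9:R b2@10:L b3@11:R b5@13:R b4@14:L b1@15:R]
Beat 9 (R): throw ball6 h=8 -> lands@17:R; in-air after throw: [b2@10:L b3@11:R b5@13:R b4@14:L b1@15:R b6@17:R]
Beat 10 (L): throw ball2 h=8 -> lands@18:L; in-air after throw: [b3@11:R b5@13:R b4@14:L b1@15:R b6@17:R b2@18:L]

Answer: ball3:lands@11:R ball5:lands@13:R ball4:lands@14:L ball1:lands@15:R ball6:lands@17:R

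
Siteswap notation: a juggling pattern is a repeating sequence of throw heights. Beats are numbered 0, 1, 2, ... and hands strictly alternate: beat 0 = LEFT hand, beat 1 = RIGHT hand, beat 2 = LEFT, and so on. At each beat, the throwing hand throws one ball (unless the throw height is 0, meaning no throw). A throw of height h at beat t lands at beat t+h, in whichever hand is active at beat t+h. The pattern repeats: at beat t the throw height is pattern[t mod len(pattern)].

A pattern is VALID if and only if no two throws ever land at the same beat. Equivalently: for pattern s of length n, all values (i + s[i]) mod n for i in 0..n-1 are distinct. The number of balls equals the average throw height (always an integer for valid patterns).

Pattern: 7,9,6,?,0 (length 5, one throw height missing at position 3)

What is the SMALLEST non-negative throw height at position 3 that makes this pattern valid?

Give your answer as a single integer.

i=0: (0 + 7) mod 5 = 2
i=1: (1 + 9) mod 5 = 0
i=2: (2 + 6) mod 5 = 3
i=3: s[i]=? (unknown)
i=4: (4 + 0) mod 5 = 4
Known residues: [0, 2, 3, 4]; need a permutation of 0..4, so missing residue r = 1
Need (3 + s) mod 5 = 1; smallest s = (1 - 3) mod 5 = 3

Answer: 3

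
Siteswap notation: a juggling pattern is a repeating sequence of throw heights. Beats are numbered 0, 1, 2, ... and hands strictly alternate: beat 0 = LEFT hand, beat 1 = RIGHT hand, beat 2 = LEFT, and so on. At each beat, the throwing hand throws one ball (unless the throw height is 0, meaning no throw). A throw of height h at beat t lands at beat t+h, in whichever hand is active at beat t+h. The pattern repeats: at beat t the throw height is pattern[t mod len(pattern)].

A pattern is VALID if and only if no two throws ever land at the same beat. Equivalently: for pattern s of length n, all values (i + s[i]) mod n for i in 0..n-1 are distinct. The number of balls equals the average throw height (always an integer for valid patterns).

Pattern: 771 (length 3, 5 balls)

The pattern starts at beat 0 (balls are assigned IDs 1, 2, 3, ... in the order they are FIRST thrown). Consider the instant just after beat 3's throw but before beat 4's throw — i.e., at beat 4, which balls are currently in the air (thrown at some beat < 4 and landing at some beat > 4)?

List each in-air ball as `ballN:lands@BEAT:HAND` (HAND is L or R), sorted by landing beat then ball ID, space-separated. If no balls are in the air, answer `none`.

Answer: ball1:lands@7:R ball2:lands@8:L ball3:lands@10:L

Derivation:
Beat 0 (L): throw ball1 h=7 -> lands@7:R; in-air after throw: [b1@7:R]
Beat 1 (R): throw ball2 h=7 -> lands@8:L; in-air after throw: [b1@7:R b2@8:L]
Beat 2 (L): throw ball3 h=1 -> lands@3:R; in-air after throw: [b3@3:R b1@7:R b2@8:L]
Beat 3 (R): throw ball3 h=7 -> lands@10:L; in-air after throw: [b1@7:R b2@8:L b3@10:L]
Beat 4 (L): throw ball4 h=7 -> lands@11:R; in-air after throw: [b1@7:R b2@8:L b3@10:L b4@11:R]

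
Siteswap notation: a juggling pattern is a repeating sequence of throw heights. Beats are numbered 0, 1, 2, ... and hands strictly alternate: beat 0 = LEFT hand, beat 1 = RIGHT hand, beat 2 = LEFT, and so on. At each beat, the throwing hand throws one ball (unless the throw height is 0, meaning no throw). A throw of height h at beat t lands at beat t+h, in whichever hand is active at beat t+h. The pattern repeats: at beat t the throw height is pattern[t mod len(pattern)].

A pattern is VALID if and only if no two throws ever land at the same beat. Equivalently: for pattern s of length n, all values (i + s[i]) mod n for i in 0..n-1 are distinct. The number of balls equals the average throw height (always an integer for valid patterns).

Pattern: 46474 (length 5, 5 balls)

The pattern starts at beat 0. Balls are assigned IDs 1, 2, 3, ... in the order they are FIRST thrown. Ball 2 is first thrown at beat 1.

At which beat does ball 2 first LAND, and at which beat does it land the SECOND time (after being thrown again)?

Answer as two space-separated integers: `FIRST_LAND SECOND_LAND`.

Beat 0 (L): throw ball1 h=4 -> lands@4:L; in-air after throw: [b1@4:L]
Beat 1 (R): throw ball2 h=6 -> lands@7:R; in-air after throw: [b1@4:L b2@7:R]
Beat 2 (L): throw ball3 h=4 -> lands@6:L; in-air after throw: [b1@4:L b3@6:L b2@7:R]
Beat 3 (R): throw ball4 h=7 -> lands@10:L; in-air after throw: [b1@4:L b3@6:L b2@7:R b4@10:L]
Beat 4 (L): throw ball1 h=4 -> lands@8:L; in-air after throw: [b3@6:L b2@7:R b1@8:L b4@10:L]
Beat 5 (R): throw ball5 h=4 -> lands@9:R; in-air after throw: [b3@6:L b2@7:R b1@8:L b5@9:R b4@10:L]
Beat 6 (L): throw ball3 h=6 -> lands@12:L; in-air after throw: [b2@7:R b1@8:L b5@9:R b4@10:L b3@12:L]
Beat 7 (R): throw ball2 h=4 -> lands@11:R; in-air after throw: [b1@8:L b5@9:R b4@10:L b2@11:R b3@12:L]
Beat 8 (L): throw ball1 h=7 -> lands@15:R; in-air after throw: [b5@9:R b4@10:L b2@11:R b3@12:L b1@15:R]
Beat 9 (R): throw ball5 h=4 -> lands@13:R; in-air after throw: [b4@10:L b2@11:R b3@12:L b5@13:R b1@15:R]
Beat 10 (L): throw ball4 h=4 -> lands@14:L; in-air after throw: [b2@11:R b3@12:L b5@13:R b4@14:L b1@15:R]
Beat 11 (R): throw ball2 h=6 -> lands@17:R; in-air after throw: [b3@12:L b5@13:R b4@14:L b1@15:R b2@17:R]
Ball 2: thrown@1 h=6 -> first land @7; rethrown@7 h=4 -> second land @11

Answer: 7 11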